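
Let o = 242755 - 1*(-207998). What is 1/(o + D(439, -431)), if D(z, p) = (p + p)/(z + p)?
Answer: 4/1802581 ≈ 2.2190e-6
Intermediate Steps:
D(z, p) = 2*p/(p + z) (D(z, p) = (2*p)/(p + z) = 2*p/(p + z))
o = 450753 (o = 242755 + 207998 = 450753)
1/(o + D(439, -431)) = 1/(450753 + 2*(-431)/(-431 + 439)) = 1/(450753 + 2*(-431)/8) = 1/(450753 + 2*(-431)*(⅛)) = 1/(450753 - 431/4) = 1/(1802581/4) = 4/1802581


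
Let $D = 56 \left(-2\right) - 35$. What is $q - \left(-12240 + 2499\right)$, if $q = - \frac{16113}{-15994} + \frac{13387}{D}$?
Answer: $\frac{22690497371}{2351118} \approx 9650.9$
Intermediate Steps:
$D = -147$ ($D = -112 - 35 = -147$)
$q = - \frac{211743067}{2351118}$ ($q = - \frac{16113}{-15994} + \frac{13387}{-147} = \left(-16113\right) \left(- \frac{1}{15994}\right) + 13387 \left(- \frac{1}{147}\right) = \frac{16113}{15994} - \frac{13387}{147} = - \frac{211743067}{2351118} \approx -90.061$)
$q - \left(-12240 + 2499\right) = - \frac{211743067}{2351118} - \left(-12240 + 2499\right) = - \frac{211743067}{2351118} - -9741 = - \frac{211743067}{2351118} + 9741 = \frac{22690497371}{2351118}$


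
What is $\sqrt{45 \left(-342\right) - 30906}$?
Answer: $6 i \sqrt{1286} \approx 215.17 i$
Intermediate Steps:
$\sqrt{45 \left(-342\right) - 30906} = \sqrt{-15390 - 30906} = \sqrt{-46296} = 6 i \sqrt{1286}$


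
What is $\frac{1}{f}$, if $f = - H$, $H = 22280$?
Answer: $- \frac{1}{22280} \approx -4.4883 \cdot 10^{-5}$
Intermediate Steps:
$f = -22280$ ($f = \left(-1\right) 22280 = -22280$)
$\frac{1}{f} = \frac{1}{-22280} = - \frac{1}{22280}$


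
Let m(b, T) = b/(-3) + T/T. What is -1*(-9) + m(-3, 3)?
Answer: 11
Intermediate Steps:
m(b, T) = 1 - b/3 (m(b, T) = b*(-⅓) + 1 = -b/3 + 1 = 1 - b/3)
-1*(-9) + m(-3, 3) = -1*(-9) + (1 - ⅓*(-3)) = 9 + (1 + 1) = 9 + 2 = 11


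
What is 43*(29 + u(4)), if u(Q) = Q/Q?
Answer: 1290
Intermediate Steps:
u(Q) = 1
43*(29 + u(4)) = 43*(29 + 1) = 43*30 = 1290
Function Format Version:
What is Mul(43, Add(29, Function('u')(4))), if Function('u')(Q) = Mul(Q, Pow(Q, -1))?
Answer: 1290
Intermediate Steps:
Function('u')(Q) = 1
Mul(43, Add(29, Function('u')(4))) = Mul(43, Add(29, 1)) = Mul(43, 30) = 1290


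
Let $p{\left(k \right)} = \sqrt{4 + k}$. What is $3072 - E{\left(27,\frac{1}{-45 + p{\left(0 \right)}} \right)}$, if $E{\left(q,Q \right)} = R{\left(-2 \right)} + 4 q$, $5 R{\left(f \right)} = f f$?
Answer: $\frac{14816}{5} \approx 2963.2$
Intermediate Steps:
$R{\left(f \right)} = \frac{f^{2}}{5}$ ($R{\left(f \right)} = \frac{f f}{5} = \frac{f^{2}}{5}$)
$E{\left(q,Q \right)} = \frac{4}{5} + 4 q$ ($E{\left(q,Q \right)} = \frac{\left(-2\right)^{2}}{5} + 4 q = \frac{1}{5} \cdot 4 + 4 q = \frac{4}{5} + 4 q$)
$3072 - E{\left(27,\frac{1}{-45 + p{\left(0 \right)}} \right)} = 3072 - \left(\frac{4}{5} + 4 \cdot 27\right) = 3072 - \left(\frac{4}{5} + 108\right) = 3072 - \frac{544}{5} = \frac{14816}{5}$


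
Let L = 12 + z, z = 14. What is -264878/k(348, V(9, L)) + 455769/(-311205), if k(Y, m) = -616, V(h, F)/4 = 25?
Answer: 13691767381/31950380 ≈ 428.53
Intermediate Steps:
L = 26 (L = 12 + 14 = 26)
V(h, F) = 100 (V(h, F) = 4*25 = 100)
-264878/k(348, V(9, L)) + 455769/(-311205) = -264878/(-616) + 455769/(-311205) = -264878*(-1/616) + 455769*(-1/311205) = 132439/308 - 151923/103735 = 13691767381/31950380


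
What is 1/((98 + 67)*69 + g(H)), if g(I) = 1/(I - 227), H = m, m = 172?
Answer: 55/626174 ≈ 8.7835e-5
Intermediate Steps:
H = 172
g(I) = 1/(-227 + I)
1/((98 + 67)*69 + g(H)) = 1/((98 + 67)*69 + 1/(-227 + 172)) = 1/(165*69 + 1/(-55)) = 1/(11385 - 1/55) = 1/(626174/55) = 55/626174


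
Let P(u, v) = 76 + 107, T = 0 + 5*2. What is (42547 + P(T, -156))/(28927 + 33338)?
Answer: 8546/12453 ≈ 0.68626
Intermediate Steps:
T = 10 (T = 0 + 10 = 10)
P(u, v) = 183
(42547 + P(T, -156))/(28927 + 33338) = (42547 + 183)/(28927 + 33338) = 42730/62265 = 42730*(1/62265) = 8546/12453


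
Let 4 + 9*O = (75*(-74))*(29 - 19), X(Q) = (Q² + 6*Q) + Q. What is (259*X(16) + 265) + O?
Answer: 804689/9 ≈ 89410.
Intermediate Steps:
X(Q) = Q² + 7*Q
O = -55504/9 (O = -4/9 + ((75*(-74))*(29 - 19))/9 = -4/9 + (-5550*10)/9 = -4/9 + (⅑)*(-55500) = -4/9 - 18500/3 = -55504/9 ≈ -6167.1)
(259*X(16) + 265) + O = (259*(16*(7 + 16)) + 265) - 55504/9 = (259*(16*23) + 265) - 55504/9 = (259*368 + 265) - 55504/9 = (95312 + 265) - 55504/9 = 95577 - 55504/9 = 804689/9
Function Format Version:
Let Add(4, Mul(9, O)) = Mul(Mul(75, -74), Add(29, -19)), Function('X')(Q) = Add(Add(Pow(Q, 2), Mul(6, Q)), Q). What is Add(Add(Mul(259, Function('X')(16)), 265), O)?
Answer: Rational(804689, 9) ≈ 89410.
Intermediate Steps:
Function('X')(Q) = Add(Pow(Q, 2), Mul(7, Q))
O = Rational(-55504, 9) (O = Add(Rational(-4, 9), Mul(Rational(1, 9), Mul(Mul(75, -74), Add(29, -19)))) = Add(Rational(-4, 9), Mul(Rational(1, 9), Mul(-5550, 10))) = Add(Rational(-4, 9), Mul(Rational(1, 9), -55500)) = Add(Rational(-4, 9), Rational(-18500, 3)) = Rational(-55504, 9) ≈ -6167.1)
Add(Add(Mul(259, Function('X')(16)), 265), O) = Add(Add(Mul(259, Mul(16, Add(7, 16))), 265), Rational(-55504, 9)) = Add(Add(Mul(259, Mul(16, 23)), 265), Rational(-55504, 9)) = Add(Add(Mul(259, 368), 265), Rational(-55504, 9)) = Add(Add(95312, 265), Rational(-55504, 9)) = Add(95577, Rational(-55504, 9)) = Rational(804689, 9)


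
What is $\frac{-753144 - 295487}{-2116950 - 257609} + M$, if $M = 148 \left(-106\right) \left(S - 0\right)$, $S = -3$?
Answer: $\frac{111757293407}{2374559} \approx 47064.0$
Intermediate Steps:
$M = 47064$ ($M = 148 \left(-106\right) \left(-3 - 0\right) = - 15688 \left(-3 + 0\right) = \left(-15688\right) \left(-3\right) = 47064$)
$\frac{-753144 - 295487}{-2116950 - 257609} + M = \frac{-753144 - 295487}{-2116950 - 257609} + 47064 = - \frac{1048631}{-2374559} + 47064 = \left(-1048631\right) \left(- \frac{1}{2374559}\right) + 47064 = \frac{1048631}{2374559} + 47064 = \frac{111757293407}{2374559}$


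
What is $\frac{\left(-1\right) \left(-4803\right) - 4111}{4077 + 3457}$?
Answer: $\frac{346}{3767} \approx 0.09185$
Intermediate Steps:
$\frac{\left(-1\right) \left(-4803\right) - 4111}{4077 + 3457} = \frac{4803 - 4111}{7534} = 692 \cdot \frac{1}{7534} = \frac{346}{3767}$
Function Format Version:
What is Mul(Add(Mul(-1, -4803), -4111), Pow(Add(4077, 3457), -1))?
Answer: Rational(346, 3767) ≈ 0.091850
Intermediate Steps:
Mul(Add(Mul(-1, -4803), -4111), Pow(Add(4077, 3457), -1)) = Mul(Add(4803, -4111), Pow(7534, -1)) = Mul(692, Rational(1, 7534)) = Rational(346, 3767)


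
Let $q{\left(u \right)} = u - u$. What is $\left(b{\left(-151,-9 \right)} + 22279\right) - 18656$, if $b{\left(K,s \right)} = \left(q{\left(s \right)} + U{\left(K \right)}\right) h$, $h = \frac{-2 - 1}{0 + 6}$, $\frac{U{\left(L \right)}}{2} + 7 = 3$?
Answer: $3627$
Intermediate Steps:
$U{\left(L \right)} = -8$ ($U{\left(L \right)} = -14 + 2 \cdot 3 = -14 + 6 = -8$)
$q{\left(u \right)} = 0$
$h = - \frac{1}{2}$ ($h = - \frac{3}{6} = \left(-3\right) \frac{1}{6} = - \frac{1}{2} \approx -0.5$)
$b{\left(K,s \right)} = 4$ ($b{\left(K,s \right)} = \left(0 - 8\right) \left(- \frac{1}{2}\right) = \left(-8\right) \left(- \frac{1}{2}\right) = 4$)
$\left(b{\left(-151,-9 \right)} + 22279\right) - 18656 = \left(4 + 22279\right) - 18656 = 22283 - 18656 = 3627$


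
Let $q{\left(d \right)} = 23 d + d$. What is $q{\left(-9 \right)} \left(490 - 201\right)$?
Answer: $-62424$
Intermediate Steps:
$q{\left(d \right)} = 24 d$
$q{\left(-9 \right)} \left(490 - 201\right) = 24 \left(-9\right) \left(490 - 201\right) = \left(-216\right) 289 = -62424$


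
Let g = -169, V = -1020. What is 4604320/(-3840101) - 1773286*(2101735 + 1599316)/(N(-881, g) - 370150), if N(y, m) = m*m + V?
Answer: 25202665474303051306/1315653163509 ≈ 1.9156e+7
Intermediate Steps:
N(y, m) = -1020 + m² (N(y, m) = m*m - 1020 = m² - 1020 = -1020 + m²)
4604320/(-3840101) - 1773286*(2101735 + 1599316)/(N(-881, g) - 370150) = 4604320/(-3840101) - 1773286*(2101735 + 1599316)/((-1020 + (-169)²) - 370150) = 4604320*(-1/3840101) - 1773286*3701051/((-1020 + 28561) - 370150) = -4604320/3840101 - 1773286*3701051/(27541 - 370150) = -4604320/3840101 - 1773286/((-342609*1/3701051)) = -4604320/3840101 - 1773286/(-342609/3701051) = -4604320/3840101 - 1773286*(-3701051/342609) = -4604320/3840101 + 6563021923586/342609 = 25202665474303051306/1315653163509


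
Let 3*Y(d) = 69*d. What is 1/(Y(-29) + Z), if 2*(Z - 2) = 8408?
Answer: 1/3539 ≈ 0.00028257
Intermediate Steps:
Z = 4206 (Z = 2 + (½)*8408 = 2 + 4204 = 4206)
Y(d) = 23*d (Y(d) = (69*d)/3 = 23*d)
1/(Y(-29) + Z) = 1/(23*(-29) + 4206) = 1/(-667 + 4206) = 1/3539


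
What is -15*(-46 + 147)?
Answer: -1515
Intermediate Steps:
-15*(-46 + 147) = -15*101 = -1515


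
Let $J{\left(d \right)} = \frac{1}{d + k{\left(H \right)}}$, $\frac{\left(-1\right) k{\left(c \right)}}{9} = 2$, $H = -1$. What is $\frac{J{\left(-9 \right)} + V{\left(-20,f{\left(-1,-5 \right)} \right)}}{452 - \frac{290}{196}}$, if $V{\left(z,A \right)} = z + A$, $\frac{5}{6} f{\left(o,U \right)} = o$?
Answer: $- \frac{280966}{5960385} \approx -0.047139$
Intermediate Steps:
$f{\left(o,U \right)} = \frac{6 o}{5}$
$k{\left(c \right)} = -18$ ($k{\left(c \right)} = \left(-9\right) 2 = -18$)
$J{\left(d \right)} = \frac{1}{-18 + d}$ ($J{\left(d \right)} = \frac{1}{d - 18} = \frac{1}{-18 + d}$)
$V{\left(z,A \right)} = A + z$
$\frac{J{\left(-9 \right)} + V{\left(-20,f{\left(-1,-5 \right)} \right)}}{452 - \frac{290}{196}} = \frac{\frac{1}{-18 - 9} + \left(\frac{6}{5} \left(-1\right) - 20\right)}{452 - \frac{290}{196}} = \frac{\frac{1}{-27} - \frac{106}{5}}{452 - \frac{145}{98}} = \frac{- \frac{1}{27} - \frac{106}{5}}{452 - \frac{145}{98}} = - \frac{2867}{135 \cdot \frac{44151}{98}} = \left(- \frac{2867}{135}\right) \frac{98}{44151} = - \frac{280966}{5960385}$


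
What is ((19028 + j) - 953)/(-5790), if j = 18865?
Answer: -3694/579 ≈ -6.3800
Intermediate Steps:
((19028 + j) - 953)/(-5790) = ((19028 + 18865) - 953)/(-5790) = (37893 - 953)*(-1/5790) = 36940*(-1/5790) = -3694/579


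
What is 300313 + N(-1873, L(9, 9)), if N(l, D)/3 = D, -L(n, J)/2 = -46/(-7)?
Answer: 2101915/7 ≈ 3.0027e+5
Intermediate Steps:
L(n, J) = -92/7 (L(n, J) = -(-92)/(-7) = -(-92)*(-1)/7 = -2*46/7 = -92/7)
N(l, D) = 3*D
300313 + N(-1873, L(9, 9)) = 300313 + 3*(-92/7) = 300313 - 276/7 = 2101915/7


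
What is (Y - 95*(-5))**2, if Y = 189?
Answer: 440896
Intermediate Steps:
(Y - 95*(-5))**2 = (189 - 95*(-5))**2 = (189 + 475)**2 = 664**2 = 440896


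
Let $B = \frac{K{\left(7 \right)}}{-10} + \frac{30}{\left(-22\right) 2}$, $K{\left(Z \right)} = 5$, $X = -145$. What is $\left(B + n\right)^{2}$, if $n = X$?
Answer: $\frac{2585664}{121} \approx 21369.0$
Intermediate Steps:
$B = - \frac{13}{11}$ ($B = \frac{5}{-10} + \frac{30}{\left(-22\right) 2} = 5 \left(- \frac{1}{10}\right) + \frac{30}{-44} = - \frac{1}{2} + 30 \left(- \frac{1}{44}\right) = - \frac{1}{2} - \frac{15}{22} = - \frac{13}{11} \approx -1.1818$)
$n = -145$
$\left(B + n\right)^{2} = \left(- \frac{13}{11} - 145\right)^{2} = \left(- \frac{1608}{11}\right)^{2} = \frac{2585664}{121}$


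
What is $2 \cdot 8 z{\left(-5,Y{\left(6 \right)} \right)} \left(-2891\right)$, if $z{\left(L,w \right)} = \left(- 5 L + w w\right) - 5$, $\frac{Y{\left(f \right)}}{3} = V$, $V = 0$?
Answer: $-925120$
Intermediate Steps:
$Y{\left(f \right)} = 0$ ($Y{\left(f \right)} = 3 \cdot 0 = 0$)
$z{\left(L,w \right)} = -5 + w^{2} - 5 L$ ($z{\left(L,w \right)} = \left(- 5 L + w^{2}\right) - 5 = \left(w^{2} - 5 L\right) - 5 = -5 + w^{2} - 5 L$)
$2 \cdot 8 z{\left(-5,Y{\left(6 \right)} \right)} \left(-2891\right) = 2 \cdot 8 \left(-5 + 0^{2} - -25\right) \left(-2891\right) = 16 \left(-5 + 0 + 25\right) \left(-2891\right) = 16 \cdot 20 \left(-2891\right) = 320 \left(-2891\right) = -925120$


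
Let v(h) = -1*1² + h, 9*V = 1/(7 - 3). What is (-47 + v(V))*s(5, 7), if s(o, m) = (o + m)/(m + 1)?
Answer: -1727/24 ≈ -71.958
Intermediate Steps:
V = 1/36 (V = 1/(9*(7 - 3)) = (⅑)/4 = (⅑)*(¼) = 1/36 ≈ 0.027778)
s(o, m) = (m + o)/(1 + m)
v(h) = -1 + h (v(h) = -1*1 + h = -1 + h)
(-47 + v(V))*s(5, 7) = (-47 + (-1 + 1/36))*((7 + 5)/(1 + 7)) = (-47 - 35/36)*(12/8) = -1727*12/288 = -1727/36*3/2 = -1727/24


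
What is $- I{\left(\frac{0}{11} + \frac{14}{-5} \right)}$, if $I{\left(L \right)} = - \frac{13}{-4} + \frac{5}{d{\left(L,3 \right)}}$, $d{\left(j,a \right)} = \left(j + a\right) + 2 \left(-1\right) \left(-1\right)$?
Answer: $- \frac{243}{44} \approx -5.5227$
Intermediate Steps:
$d{\left(j,a \right)} = 2 + a + j$ ($d{\left(j,a \right)} = \left(a + j\right) - -2 = \left(a + j\right) + 2 = 2 + a + j$)
$I{\left(L \right)} = \frac{13}{4} + \frac{5}{5 + L}$ ($I{\left(L \right)} = - \frac{13}{-4} + \frac{5}{2 + 3 + L} = \left(-13\right) \left(- \frac{1}{4}\right) + \frac{5}{5 + L} = \frac{13}{4} + \frac{5}{5 + L}$)
$- I{\left(\frac{0}{11} + \frac{14}{-5} \right)} = - \frac{85 + 13 \left(\frac{0}{11} + \frac{14}{-5}\right)}{4 \left(5 + \left(\frac{0}{11} + \frac{14}{-5}\right)\right)} = - \frac{85 + 13 \left(0 \cdot \frac{1}{11} + 14 \left(- \frac{1}{5}\right)\right)}{4 \left(5 + \left(0 \cdot \frac{1}{11} + 14 \left(- \frac{1}{5}\right)\right)\right)} = - \frac{85 + 13 \left(0 - \frac{14}{5}\right)}{4 \left(5 + \left(0 - \frac{14}{5}\right)\right)} = - \frac{85 + 13 \left(- \frac{14}{5}\right)}{4 \left(5 - \frac{14}{5}\right)} = - \frac{85 - \frac{182}{5}}{4 \cdot \frac{11}{5}} = - \frac{5 \cdot 243}{4 \cdot 11 \cdot 5} = \left(-1\right) \frac{243}{44} = - \frac{243}{44}$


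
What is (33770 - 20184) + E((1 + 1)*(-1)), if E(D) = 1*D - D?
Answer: 13586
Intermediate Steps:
E(D) = 0 (E(D) = D - D = 0)
(33770 - 20184) + E((1 + 1)*(-1)) = (33770 - 20184) + 0 = 13586 + 0 = 13586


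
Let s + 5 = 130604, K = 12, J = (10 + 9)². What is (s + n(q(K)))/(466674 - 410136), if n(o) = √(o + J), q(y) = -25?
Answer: 4837/2094 + 2*√21/28269 ≈ 2.3103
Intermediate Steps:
J = 361 (J = 19² = 361)
s = 130599 (s = -5 + 130604 = 130599)
n(o) = √(361 + o) (n(o) = √(o + 361) = √(361 + o))
(s + n(q(K)))/(466674 - 410136) = (130599 + √(361 - 25))/(466674 - 410136) = (130599 + √336)/56538 = (130599 + 4*√21)*(1/56538) = 4837/2094 + 2*√21/28269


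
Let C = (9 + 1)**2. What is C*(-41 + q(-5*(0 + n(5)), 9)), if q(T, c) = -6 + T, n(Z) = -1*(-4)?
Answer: -6700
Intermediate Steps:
n(Z) = 4
C = 100 (C = 10**2 = 100)
C*(-41 + q(-5*(0 + n(5)), 9)) = 100*(-41 + (-6 - 5*(0 + 4))) = 100*(-41 + (-6 - 5*4)) = 100*(-41 + (-6 - 20)) = 100*(-41 - 26) = 100*(-67) = -6700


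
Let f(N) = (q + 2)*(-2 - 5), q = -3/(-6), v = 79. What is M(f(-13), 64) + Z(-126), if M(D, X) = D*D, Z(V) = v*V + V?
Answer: -39095/4 ≈ -9773.8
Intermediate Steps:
q = 1/2 (q = -3*(-1/6) = 1/2 ≈ 0.50000)
Z(V) = 80*V (Z(V) = 79*V + V = 80*V)
f(N) = -35/2 (f(N) = (1/2 + 2)*(-2 - 5) = (5/2)*(-7) = -35/2)
M(D, X) = D**2
M(f(-13), 64) + Z(-126) = (-35/2)**2 + 80*(-126) = 1225/4 - 10080 = -39095/4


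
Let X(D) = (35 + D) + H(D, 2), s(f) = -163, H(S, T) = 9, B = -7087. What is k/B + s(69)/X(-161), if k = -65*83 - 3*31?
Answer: 1797277/829179 ≈ 2.1675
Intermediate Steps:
k = -5488 (k = -5395 - 93 = -5488)
X(D) = 44 + D (X(D) = (35 + D) + 9 = 44 + D)
k/B + s(69)/X(-161) = -5488/(-7087) - 163/(44 - 161) = -5488*(-1/7087) - 163/(-117) = 5488/7087 - 163*(-1/117) = 5488/7087 + 163/117 = 1797277/829179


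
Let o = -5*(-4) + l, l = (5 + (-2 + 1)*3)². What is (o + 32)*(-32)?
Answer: -1792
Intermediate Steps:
l = 4 (l = (5 - 1*3)² = (5 - 3)² = 2² = 4)
o = 24 (o = -5*(-4) + 4 = 20 + 4 = 24)
(o + 32)*(-32) = (24 + 32)*(-32) = 56*(-32) = -1792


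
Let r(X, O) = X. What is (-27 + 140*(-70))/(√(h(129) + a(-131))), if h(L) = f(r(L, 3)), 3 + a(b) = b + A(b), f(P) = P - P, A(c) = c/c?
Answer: 9827*I*√133/133 ≈ 852.11*I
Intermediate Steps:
A(c) = 1
f(P) = 0
a(b) = -2 + b (a(b) = -3 + (b + 1) = -3 + (1 + b) = -2 + b)
h(L) = 0
(-27 + 140*(-70))/(√(h(129) + a(-131))) = (-27 + 140*(-70))/(√(0 + (-2 - 131))) = (-27 - 9800)/(√(0 - 133)) = -9827*(-I*√133/133) = -(-9827)*I*√133/133 = 9827*I*√133/133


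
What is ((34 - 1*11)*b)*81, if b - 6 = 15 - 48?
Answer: -50301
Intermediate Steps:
b = -27 (b = 6 + (15 - 48) = 6 - 33 = -27)
((34 - 1*11)*b)*81 = ((34 - 1*11)*(-27))*81 = ((34 - 11)*(-27))*81 = (23*(-27))*81 = -621*81 = -50301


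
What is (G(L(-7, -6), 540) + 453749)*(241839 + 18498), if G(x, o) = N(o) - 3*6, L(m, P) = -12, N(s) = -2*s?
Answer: 117841803387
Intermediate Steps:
G(x, o) = -18 - 2*o (G(x, o) = -2*o - 3*6 = -2*o - 18 = -18 - 2*o)
(G(L(-7, -6), 540) + 453749)*(241839 + 18498) = ((-18 - 2*540) + 453749)*(241839 + 18498) = ((-18 - 1080) + 453749)*260337 = (-1098 + 453749)*260337 = 452651*260337 = 117841803387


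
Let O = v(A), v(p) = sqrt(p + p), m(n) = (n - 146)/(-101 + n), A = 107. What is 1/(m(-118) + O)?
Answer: -3212/566331 + 5329*sqrt(214)/1132662 ≈ 0.063154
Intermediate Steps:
m(n) = (-146 + n)/(-101 + n)
v(p) = sqrt(2)*sqrt(p) (v(p) = sqrt(2*p) = sqrt(2)*sqrt(p))
O = sqrt(214) (O = sqrt(2)*sqrt(107) = sqrt(214) ≈ 14.629)
1/(m(-118) + O) = 1/((-146 - 118)/(-101 - 118) + sqrt(214)) = 1/(-264/(-219) + sqrt(214)) = 1/(-1/219*(-264) + sqrt(214)) = 1/(88/73 + sqrt(214))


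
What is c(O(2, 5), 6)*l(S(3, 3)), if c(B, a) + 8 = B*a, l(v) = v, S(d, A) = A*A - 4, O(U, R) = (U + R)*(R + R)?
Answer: 2060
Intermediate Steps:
O(U, R) = 2*R*(R + U) (O(U, R) = (R + U)*(2*R) = 2*R*(R + U))
S(d, A) = -4 + A² (S(d, A) = A² - 4 = -4 + A²)
c(B, a) = -8 + B*a
c(O(2, 5), 6)*l(S(3, 3)) = (-8 + (2*5*(5 + 2))*6)*(-4 + 3²) = (-8 + (2*5*7)*6)*(-4 + 9) = (-8 + 70*6)*5 = (-8 + 420)*5 = 412*5 = 2060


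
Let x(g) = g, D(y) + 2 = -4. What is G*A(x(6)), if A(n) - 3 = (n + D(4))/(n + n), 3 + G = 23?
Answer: 60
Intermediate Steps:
G = 20 (G = -3 + 23 = 20)
D(y) = -6 (D(y) = -2 - 4 = -6)
A(n) = 3 + (-6 + n)/(2*n) (A(n) = 3 + (n - 6)/(n + n) = 3 + (-6 + n)/((2*n)) = 3 + (-6 + n)*(1/(2*n)) = 3 + (-6 + n)/(2*n))
G*A(x(6)) = 20*(7/2 - 3/6) = 20*(7/2 - 3*1/6) = 20*(7/2 - 1/2) = 20*3 = 60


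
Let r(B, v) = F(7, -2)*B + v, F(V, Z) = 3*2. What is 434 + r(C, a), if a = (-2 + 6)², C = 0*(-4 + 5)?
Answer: 450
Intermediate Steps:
C = 0 (C = 0*1 = 0)
a = 16 (a = 4² = 16)
F(V, Z) = 6
r(B, v) = v + 6*B (r(B, v) = 6*B + v = v + 6*B)
434 + r(C, a) = 434 + (16 + 6*0) = 434 + (16 + 0) = 434 + 16 = 450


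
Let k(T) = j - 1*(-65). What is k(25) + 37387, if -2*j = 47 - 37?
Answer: 37447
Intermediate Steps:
j = -5 (j = -(47 - 37)/2 = -½*10 = -5)
k(T) = 60 (k(T) = -5 - 1*(-65) = -5 + 65 = 60)
k(25) + 37387 = 60 + 37387 = 37447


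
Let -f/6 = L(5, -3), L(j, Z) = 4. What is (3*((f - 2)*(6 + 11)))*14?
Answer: -18564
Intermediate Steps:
f = -24 (f = -6*4 = -24)
(3*((f - 2)*(6 + 11)))*14 = (3*((-24 - 2)*(6 + 11)))*14 = (3*(-26*17))*14 = (3*(-442))*14 = -1326*14 = -18564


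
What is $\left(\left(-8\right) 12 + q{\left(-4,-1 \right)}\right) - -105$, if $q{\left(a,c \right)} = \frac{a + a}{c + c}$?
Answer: $13$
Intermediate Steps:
$q{\left(a,c \right)} = \frac{a}{c}$ ($q{\left(a,c \right)} = \frac{2 a}{2 c} = 2 a \frac{1}{2 c} = \frac{a}{c}$)
$\left(\left(-8\right) 12 + q{\left(-4,-1 \right)}\right) - -105 = \left(\left(-8\right) 12 - \frac{4}{-1}\right) - -105 = \left(-96 - -4\right) + 105 = \left(-96 + 4\right) + 105 = -92 + 105 = 13$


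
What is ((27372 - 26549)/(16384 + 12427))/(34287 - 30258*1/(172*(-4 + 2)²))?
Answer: 344/412371843 ≈ 8.3420e-7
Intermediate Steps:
((27372 - 26549)/(16384 + 12427))/(34287 - 30258*1/(172*(-4 + 2)²)) = (823/28811)/(34287 - 30258/(172*(-2)²)) = (823*(1/28811))/(34287 - 30258/(172*4)) = 823/(28811*(34287 - 30258/688)) = 823/(28811*(34287 - 30258*1/688)) = 823/(28811*(34287 - 15129/344)) = 823/(28811*(11779599/344)) = (823/28811)*(344/11779599) = 344/412371843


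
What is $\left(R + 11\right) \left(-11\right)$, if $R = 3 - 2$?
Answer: $-132$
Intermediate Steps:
$R = 1$ ($R = 3 - 2 = 1$)
$\left(R + 11\right) \left(-11\right) = \left(1 + 11\right) \left(-11\right) = 12 \left(-11\right) = -132$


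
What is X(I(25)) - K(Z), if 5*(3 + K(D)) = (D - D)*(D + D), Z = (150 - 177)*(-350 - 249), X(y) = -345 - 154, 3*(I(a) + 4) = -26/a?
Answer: -496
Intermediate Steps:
I(a) = -4 - 26/(3*a) (I(a) = -4 + (-26/a)/3 = -4 - 26/(3*a))
X(y) = -499
Z = 16173 (Z = -27*(-599) = 16173)
K(D) = -3 (K(D) = -3 + ((D - D)*(D + D))/5 = -3 + (0*(2*D))/5 = -3 + (⅕)*0 = -3 + 0 = -3)
X(I(25)) - K(Z) = -499 - 1*(-3) = -499 + 3 = -496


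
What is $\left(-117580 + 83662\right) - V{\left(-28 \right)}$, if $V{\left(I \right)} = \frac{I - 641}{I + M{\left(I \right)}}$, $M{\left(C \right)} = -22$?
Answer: $- \frac{1696569}{50} \approx -33931.0$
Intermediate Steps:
$V{\left(I \right)} = \frac{-641 + I}{-22 + I}$ ($V{\left(I \right)} = \frac{I - 641}{I - 22} = \frac{-641 + I}{-22 + I}$)
$\left(-117580 + 83662\right) - V{\left(-28 \right)} = \left(-117580 + 83662\right) - \frac{-641 - 28}{-22 - 28} = -33918 - \frac{1}{-50} \left(-669\right) = -33918 - \left(- \frac{1}{50}\right) \left(-669\right) = -33918 - \frac{669}{50} = - \frac{1696569}{50}$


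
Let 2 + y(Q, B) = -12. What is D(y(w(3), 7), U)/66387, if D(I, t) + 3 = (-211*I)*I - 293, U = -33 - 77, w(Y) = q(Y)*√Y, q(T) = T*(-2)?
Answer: -13884/22129 ≈ -0.62741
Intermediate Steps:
q(T) = -2*T
w(Y) = -2*Y^(3/2) (w(Y) = (-2*Y)*√Y = -2*Y^(3/2))
y(Q, B) = -14 (y(Q, B) = -2 - 12 = -14)
U = -110
D(I, t) = -296 - 211*I² (D(I, t) = -3 + ((-211*I)*I - 293) = -3 + (-211*I² - 293) = -3 + (-293 - 211*I²) = -296 - 211*I²)
D(y(w(3), 7), U)/66387 = (-296 - 211*(-14)²)/66387 = (-296 - 211*196)*(1/66387) = (-296 - 41356)*(1/66387) = -41652*1/66387 = -13884/22129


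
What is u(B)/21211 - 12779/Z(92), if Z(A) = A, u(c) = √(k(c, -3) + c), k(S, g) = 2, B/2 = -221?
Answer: -12779/92 + 2*I*√110/21211 ≈ -138.9 + 0.00098893*I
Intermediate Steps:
B = -442 (B = 2*(-221) = -442)
u(c) = √(2 + c)
u(B)/21211 - 12779/Z(92) = √(2 - 442)/21211 - 12779/92 = √(-440)*(1/21211) - 12779*1/92 = (2*I*√110)*(1/21211) - 12779/92 = 2*I*√110/21211 - 12779/92 = -12779/92 + 2*I*√110/21211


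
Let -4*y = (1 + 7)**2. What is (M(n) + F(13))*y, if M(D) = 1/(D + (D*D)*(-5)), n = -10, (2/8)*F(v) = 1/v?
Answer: -16216/3315 ≈ -4.8917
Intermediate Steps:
F(v) = 4/v (F(v) = 4*(1/v) = 4/v)
M(D) = 1/(D - 5*D**2) (M(D) = 1/(D + D**2*(-5)) = 1/(D - 5*D**2))
y = -16 (y = -(1 + 7)**2/4 = -1/4*8**2 = -1/4*64 = -16)
(M(n) + F(13))*y = (-1/(-10*(-1 + 5*(-10))) + 4/13)*(-16) = (-1*(-1/10)/(-1 - 50) + 4*(1/13))*(-16) = (-1*(-1/10)/(-51) + 4/13)*(-16) = (-1*(-1/10)*(-1/51) + 4/13)*(-16) = (-1/510 + 4/13)*(-16) = (2027/6630)*(-16) = -16216/3315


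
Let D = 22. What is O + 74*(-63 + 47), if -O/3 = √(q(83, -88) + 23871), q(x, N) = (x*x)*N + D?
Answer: -1184 - 3*I*√582339 ≈ -1184.0 - 2289.3*I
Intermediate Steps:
q(x, N) = 22 + N*x² (q(x, N) = (x*x)*N + 22 = x²*N + 22 = N*x² + 22 = 22 + N*x²)
O = -3*I*√582339 (O = -3*√((22 - 88*83²) + 23871) = -3*√((22 - 88*6889) + 23871) = -3*√((22 - 606232) + 23871) = -3*√(-606210 + 23871) = -3*I*√582339 ≈ -2289.3*I)
O + 74*(-63 + 47) = -3*I*√582339 + 74*(-63 + 47) = -3*I*√582339 + 74*(-16) = -3*I*√582339 - 1184 = -1184 - 3*I*√582339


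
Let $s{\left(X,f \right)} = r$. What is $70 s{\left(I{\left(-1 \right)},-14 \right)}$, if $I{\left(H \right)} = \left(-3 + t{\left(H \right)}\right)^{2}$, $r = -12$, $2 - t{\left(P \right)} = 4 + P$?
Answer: $-840$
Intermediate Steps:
$t{\left(P \right)} = -2 - P$ ($t{\left(P \right)} = 2 - \left(4 + P\right) = -2 - P$)
$I{\left(H \right)} = \left(-5 - H\right)^{2}$ ($I{\left(H \right)} = \left(-3 - \left(2 + H\right)\right)^{2} = \left(-5 - H\right)^{2}$)
$s{\left(X,f \right)} = -12$
$70 s{\left(I{\left(-1 \right)},-14 \right)} = 70 \left(-12\right) = -840$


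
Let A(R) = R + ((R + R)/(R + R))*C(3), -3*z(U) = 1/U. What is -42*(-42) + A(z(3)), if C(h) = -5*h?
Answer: 15740/9 ≈ 1748.9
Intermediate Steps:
z(U) = -1/(3*U)
A(R) = -15 + R (A(R) = R + ((R + R)/(R + R))*(-5*3) = R + ((2*R)/((2*R)))*(-15) = R + ((2*R)*(1/(2*R)))*(-15) = R + 1*(-15) = R - 15 = -15 + R)
-42*(-42) + A(z(3)) = -42*(-42) + (-15 - ⅓/3) = 1764 + (-15 - ⅓*⅓) = 1764 + (-15 - ⅑) = 1764 - 136/9 = 15740/9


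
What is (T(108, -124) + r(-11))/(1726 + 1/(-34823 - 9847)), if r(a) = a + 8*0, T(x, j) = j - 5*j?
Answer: 21664950/77100419 ≈ 0.28100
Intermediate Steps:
T(x, j) = -4*j
r(a) = a (r(a) = a + 0 = a)
(T(108, -124) + r(-11))/(1726 + 1/(-34823 - 9847)) = (-4*(-124) - 11)/(1726 + 1/(-34823 - 9847)) = (496 - 11)/(1726 + 1/(-44670)) = 485/(1726 - 1/44670) = 485/(77100419/44670) = 485*(44670/77100419) = 21664950/77100419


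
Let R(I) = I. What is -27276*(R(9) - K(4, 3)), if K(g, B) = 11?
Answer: 54552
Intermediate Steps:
-27276*(R(9) - K(4, 3)) = -27276*(9 - 1*11) = -27276*(9 - 11) = -27276*(-2) = 54552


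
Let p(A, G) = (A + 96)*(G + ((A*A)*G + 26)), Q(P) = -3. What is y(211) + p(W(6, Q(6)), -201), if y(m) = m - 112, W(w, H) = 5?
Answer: -525101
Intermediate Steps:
p(A, G) = (96 + A)*(26 + G + G*A²) (p(A, G) = (96 + A)*(G + (A²*G + 26)) = (96 + A)*(G + (G*A² + 26)) = (96 + A)*(G + (26 + G*A²)) = (96 + A)*(26 + G + G*A²))
y(m) = -112 + m
y(211) + p(W(6, Q(6)), -201) = (-112 + 211) + (2496 + 26*5 + 96*(-201) + 5*(-201) - 201*5³ + 96*(-201)*5²) = 99 + (2496 + 130 - 19296 - 1005 - 201*125 + 96*(-201)*25) = 99 + (2496 + 130 - 19296 - 1005 - 25125 - 482400) = 99 - 525200 = -525101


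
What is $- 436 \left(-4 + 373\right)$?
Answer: $-160884$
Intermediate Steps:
$- 436 \left(-4 + 373\right) = \left(-436\right) 369 = -160884$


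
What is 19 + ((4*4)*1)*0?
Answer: 19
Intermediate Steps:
19 + ((4*4)*1)*0 = 19 + (16*1)*0 = 19 + 16*0 = 19 + 0 = 19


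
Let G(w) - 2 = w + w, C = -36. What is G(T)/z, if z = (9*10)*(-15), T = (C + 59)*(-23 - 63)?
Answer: 659/225 ≈ 2.9289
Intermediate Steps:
T = -1978 (T = (-36 + 59)*(-23 - 63) = 23*(-86) = -1978)
G(w) = 2 + 2*w (G(w) = 2 + (w + w) = 2 + 2*w)
z = -1350 (z = 90*(-15) = -1350)
G(T)/z = (2 + 2*(-1978))/(-1350) = (2 - 3956)*(-1/1350) = -3954*(-1/1350) = 659/225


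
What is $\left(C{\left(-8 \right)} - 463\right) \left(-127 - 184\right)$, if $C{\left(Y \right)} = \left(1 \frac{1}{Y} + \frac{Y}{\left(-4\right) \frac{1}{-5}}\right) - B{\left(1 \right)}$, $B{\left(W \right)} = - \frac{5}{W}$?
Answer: $\frac{1164695}{8} \approx 1.4559 \cdot 10^{5}$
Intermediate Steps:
$C{\left(Y \right)} = 5 + \frac{1}{Y} + \frac{5 Y}{4}$ ($C{\left(Y \right)} = \left(1 \frac{1}{Y} + \frac{Y}{\left(-4\right) \frac{1}{-5}}\right) - - \frac{5}{1} = \left(\frac{1}{Y} + \frac{Y}{\left(-4\right) \left(- \frac{1}{5}\right)}\right) - \left(-5\right) 1 = \left(\frac{1}{Y} + \frac{Y}{\frac{4}{5}}\right) - -5 = \left(\frac{1}{Y} + Y \frac{5}{4}\right) + 5 = \left(\frac{1}{Y} + \frac{5 Y}{4}\right) + 5 = 5 + \frac{1}{Y} + \frac{5 Y}{4}$)
$\left(C{\left(-8 \right)} - 463\right) \left(-127 - 184\right) = \left(\left(5 + \frac{1}{-8} + \frac{5}{4} \left(-8\right)\right) - 463\right) \left(-127 - 184\right) = \left(\left(5 - \frac{1}{8} - 10\right) - 463\right) \left(-311\right) = \left(- \frac{41}{8} - 463\right) \left(-311\right) = \left(- \frac{3745}{8}\right) \left(-311\right) = \frac{1164695}{8}$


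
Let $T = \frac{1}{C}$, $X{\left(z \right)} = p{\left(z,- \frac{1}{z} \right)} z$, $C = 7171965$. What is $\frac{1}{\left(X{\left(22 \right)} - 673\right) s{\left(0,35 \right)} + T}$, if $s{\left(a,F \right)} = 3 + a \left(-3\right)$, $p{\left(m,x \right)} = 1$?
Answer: $- \frac{7171965}{14006847644} \approx -0.00051203$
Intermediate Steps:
$s{\left(a,F \right)} = 3 - 3 a$
$X{\left(z \right)} = z$ ($X{\left(z \right)} = 1 z = z$)
$T = \frac{1}{7171965} \approx 1.3943 \cdot 10^{-7}$
$\frac{1}{\left(X{\left(22 \right)} - 673\right) s{\left(0,35 \right)} + T} = \frac{1}{\left(22 - 673\right) \left(3 - 0\right) + \frac{1}{7171965}} = \frac{1}{- 651 \left(3 + 0\right) + \frac{1}{7171965}} = \frac{1}{\left(-651\right) 3 + \frac{1}{7171965}} = \frac{1}{-1953 + \frac{1}{7171965}} = \frac{1}{- \frac{14006847644}{7171965}} = - \frac{7171965}{14006847644}$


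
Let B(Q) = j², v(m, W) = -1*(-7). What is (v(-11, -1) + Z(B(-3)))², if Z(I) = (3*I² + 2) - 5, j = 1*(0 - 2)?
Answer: 2704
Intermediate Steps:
v(m, W) = 7
j = -2 (j = 1*(-2) = -2)
B(Q) = 4 (B(Q) = (-2)² = 4)
Z(I) = -3 + 3*I² (Z(I) = (2 + 3*I²) - 5 = -3 + 3*I²)
(v(-11, -1) + Z(B(-3)))² = (7 + (-3 + 3*4²))² = (7 + (-3 + 3*16))² = (7 + (-3 + 48))² = (7 + 45)² = 52² = 2704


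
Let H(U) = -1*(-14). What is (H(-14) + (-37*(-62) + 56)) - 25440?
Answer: -23076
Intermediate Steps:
H(U) = 14
(H(-14) + (-37*(-62) + 56)) - 25440 = (14 + (-37*(-62) + 56)) - 25440 = (14 + (2294 + 56)) - 25440 = (14 + 2350) - 25440 = 2364 - 25440 = -23076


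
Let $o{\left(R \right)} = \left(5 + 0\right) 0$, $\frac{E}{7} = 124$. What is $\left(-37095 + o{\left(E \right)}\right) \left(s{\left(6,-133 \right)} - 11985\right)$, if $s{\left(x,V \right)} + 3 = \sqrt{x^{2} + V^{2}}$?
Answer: $444694860 - 185475 \sqrt{709} \approx 4.3976 \cdot 10^{8}$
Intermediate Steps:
$E = 868$ ($E = 7 \cdot 124 = 868$)
$o{\left(R \right)} = 0$ ($o{\left(R \right)} = 5 \cdot 0 = 0$)
$s{\left(x,V \right)} = -3 + \sqrt{V^{2} + x^{2}}$ ($s{\left(x,V \right)} = -3 + \sqrt{x^{2} + V^{2}} = -3 + \sqrt{V^{2} + x^{2}}$)
$\left(-37095 + o{\left(E \right)}\right) \left(s{\left(6,-133 \right)} - 11985\right) = \left(-37095 + 0\right) \left(\left(-3 + \sqrt{\left(-133\right)^{2} + 6^{2}}\right) - 11985\right) = - 37095 \left(\left(-3 + \sqrt{17689 + 36}\right) - 11985\right) = - 37095 \left(\left(-3 + \sqrt{17725}\right) - 11985\right) = - 37095 \left(\left(-3 + 5 \sqrt{709}\right) - 11985\right) = - 37095 \left(-11988 + 5 \sqrt{709}\right) = 444694860 - 185475 \sqrt{709}$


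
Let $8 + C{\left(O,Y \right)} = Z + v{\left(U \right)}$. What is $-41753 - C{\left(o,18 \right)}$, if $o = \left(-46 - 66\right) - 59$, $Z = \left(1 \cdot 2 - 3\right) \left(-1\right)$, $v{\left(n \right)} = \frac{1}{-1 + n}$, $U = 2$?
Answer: $-41747$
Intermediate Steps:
$Z = 1$ ($Z = \left(2 - 3\right) \left(-1\right) = \left(-1\right) \left(-1\right) = 1$)
$o = -171$ ($o = -112 - 59 = -171$)
$C{\left(O,Y \right)} = -6$ ($C{\left(O,Y \right)} = -8 + \left(1 + \frac{1}{-1 + 2}\right) = -8 + \left(1 + 1^{-1}\right) = -8 + \left(1 + 1\right) = -8 + 2 = -6$)
$-41753 - C{\left(o,18 \right)} = -41753 - -6 = -41753 + 6 = -41747$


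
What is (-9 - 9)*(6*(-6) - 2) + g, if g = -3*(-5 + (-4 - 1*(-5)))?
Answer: 696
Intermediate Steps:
g = 12 (g = -3*(-5 + (-4 + 5)) = -3*(-5 + 1) = -3*(-4) = 12)
(-9 - 9)*(6*(-6) - 2) + g = (-9 - 9)*(6*(-6) - 2) + 12 = -18*(-36 - 2) + 12 = -18*(-38) + 12 = 684 + 12 = 696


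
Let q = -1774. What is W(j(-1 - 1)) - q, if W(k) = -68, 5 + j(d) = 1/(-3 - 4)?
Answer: 1706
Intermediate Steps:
j(d) = -36/7 (j(d) = -5 + 1/(-3 - 4) = -5 + 1/(-7) = -5 - ⅐ = -36/7)
W(j(-1 - 1)) - q = -68 - 1*(-1774) = -68 + 1774 = 1706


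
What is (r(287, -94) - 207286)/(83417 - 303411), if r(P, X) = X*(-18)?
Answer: 102797/109997 ≈ 0.93454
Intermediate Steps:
r(P, X) = -18*X
(r(287, -94) - 207286)/(83417 - 303411) = (-18*(-94) - 207286)/(83417 - 303411) = (1692 - 207286)/(-219994) = -205594*(-1/219994) = 102797/109997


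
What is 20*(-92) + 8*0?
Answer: -1840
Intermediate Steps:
20*(-92) + 8*0 = -1840 + 0 = -1840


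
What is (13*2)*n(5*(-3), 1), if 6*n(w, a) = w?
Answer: -65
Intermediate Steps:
n(w, a) = w/6
(13*2)*n(5*(-3), 1) = (13*2)*((5*(-3))/6) = 26*((1/6)*(-15)) = 26*(-5/2) = -65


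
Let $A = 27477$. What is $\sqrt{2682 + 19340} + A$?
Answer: $27477 + 11 \sqrt{182} \approx 27625.0$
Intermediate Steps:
$\sqrt{2682 + 19340} + A = \sqrt{2682 + 19340} + 27477 = \sqrt{22022} + 27477 = 11 \sqrt{182} + 27477 = 27477 + 11 \sqrt{182}$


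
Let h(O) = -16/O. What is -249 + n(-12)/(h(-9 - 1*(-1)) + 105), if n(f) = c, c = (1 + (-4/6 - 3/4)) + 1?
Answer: -319709/1284 ≈ -248.99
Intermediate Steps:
c = 7/12 (c = (1 + (-4*⅙ - 3*¼)) + 1 = (1 + (-⅔ - ¾)) + 1 = (1 - 17/12) + 1 = -5/12 + 1 = 7/12 ≈ 0.58333)
n(f) = 7/12
-249 + n(-12)/(h(-9 - 1*(-1)) + 105) = -249 + 7/(12*(-16/(-9 - 1*(-1)) + 105)) = -249 + 7/(12*(-16/(-9 + 1) + 105)) = -249 + 7/(12*(-16/(-8) + 105)) = -249 + 7/(12*(-16*(-⅛) + 105)) = -249 + 7/(12*(2 + 105)) = -249 + (7/12)/107 = -249 + (7/12)*(1/107) = -249 + 7/1284 = -319709/1284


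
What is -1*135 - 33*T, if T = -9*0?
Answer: -135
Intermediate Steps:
T = 0
-1*135 - 33*T = -1*135 - 33*0 = -135 + 0 = -135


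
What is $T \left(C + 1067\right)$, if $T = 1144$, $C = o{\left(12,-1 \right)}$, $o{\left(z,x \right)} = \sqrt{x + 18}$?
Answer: $1220648 + 1144 \sqrt{17} \approx 1.2254 \cdot 10^{6}$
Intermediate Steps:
$o{\left(z,x \right)} = \sqrt{18 + x}$
$C = \sqrt{17}$ ($C = \sqrt{18 - 1} = \sqrt{17} \approx 4.1231$)
$T \left(C + 1067\right) = 1144 \left(\sqrt{17} + 1067\right) = 1144 \left(1067 + \sqrt{17}\right) = 1220648 + 1144 \sqrt{17}$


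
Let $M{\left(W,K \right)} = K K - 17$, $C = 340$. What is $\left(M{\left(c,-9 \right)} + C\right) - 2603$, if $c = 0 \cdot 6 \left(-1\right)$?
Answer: $-2199$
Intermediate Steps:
$c = 0$ ($c = 0 \left(-1\right) = 0$)
$M{\left(W,K \right)} = -17 + K^{2}$ ($M{\left(W,K \right)} = K^{2} - 17 = -17 + K^{2}$)
$\left(M{\left(c,-9 \right)} + C\right) - 2603 = \left(\left(-17 + \left(-9\right)^{2}\right) + 340\right) - 2603 = \left(\left(-17 + 81\right) + 340\right) - 2603 = \left(64 + 340\right) - 2603 = 404 - 2603 = -2199$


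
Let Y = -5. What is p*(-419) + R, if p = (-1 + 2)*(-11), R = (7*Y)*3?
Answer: 4504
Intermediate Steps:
R = -105 (R = (7*(-5))*3 = -35*3 = -105)
p = -11 (p = 1*(-11) = -11)
p*(-419) + R = -11*(-419) - 105 = 4609 - 105 = 4504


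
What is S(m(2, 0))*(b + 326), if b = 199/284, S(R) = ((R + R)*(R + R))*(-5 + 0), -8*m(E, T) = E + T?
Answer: -463915/1136 ≈ -408.38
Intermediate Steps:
m(E, T) = -E/8 - T/8 (m(E, T) = -(E + T)/8 = -E/8 - T/8)
S(R) = -20*R² (S(R) = ((2*R)*(2*R))*(-5) = (4*R²)*(-5) = -20*R²)
b = 199/284 (b = 199*(1/284) = 199/284 ≈ 0.70070)
S(m(2, 0))*(b + 326) = (-20*(-⅛*2 - ⅛*0)²)*(199/284 + 326) = -20*(-¼ + 0)²*(92783/284) = -20*(-¼)²*(92783/284) = -20*1/16*(92783/284) = -5/4*92783/284 = -463915/1136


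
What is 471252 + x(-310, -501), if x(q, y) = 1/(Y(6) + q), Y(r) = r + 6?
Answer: 140433095/298 ≈ 4.7125e+5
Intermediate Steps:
Y(r) = 6 + r
x(q, y) = 1/(12 + q) (x(q, y) = 1/((6 + 6) + q) = 1/(12 + q))
471252 + x(-310, -501) = 471252 + 1/(12 - 310) = 471252 + 1/(-298) = 471252 - 1/298 = 140433095/298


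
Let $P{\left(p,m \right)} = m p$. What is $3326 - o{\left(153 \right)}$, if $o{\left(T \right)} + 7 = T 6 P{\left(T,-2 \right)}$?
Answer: $284241$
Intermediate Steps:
$o{\left(T \right)} = -7 - 12 T^{2}$ ($o{\left(T \right)} = -7 + T 6 \left(- 2 T\right) = -7 + 6 T \left(- 2 T\right) = -7 - 12 T^{2}$)
$3326 - o{\left(153 \right)} = 3326 - \left(-7 - 12 \cdot 153^{2}\right) = 3326 - \left(-7 - 280908\right) = 3326 - -280915 = 3326 + 280915 = 284241$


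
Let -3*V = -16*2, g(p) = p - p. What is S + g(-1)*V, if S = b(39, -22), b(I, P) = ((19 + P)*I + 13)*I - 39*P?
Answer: -3198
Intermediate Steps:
g(p) = 0
b(I, P) = -39*P + I*(13 + I*(19 + P)) (b(I, P) = (I*(19 + P) + 13)*I - 39*P = (13 + I*(19 + P))*I - 39*P = I*(13 + I*(19 + P)) - 39*P = -39*P + I*(13 + I*(19 + P)))
V = 32/3 (V = -(-16)*2/3 = -1/3*(-32) = 32/3 ≈ 10.667)
S = -3198 (S = -39*(-22) + 13*39 + 19*39**2 - 22*39**2 = 858 + 507 + 19*1521 - 22*1521 = 858 + 507 + 28899 - 33462 = -3198)
S + g(-1)*V = -3198 + 0*(32/3) = -3198 + 0 = -3198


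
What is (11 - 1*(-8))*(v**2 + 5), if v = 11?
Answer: 2394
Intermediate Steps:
(11 - 1*(-8))*(v**2 + 5) = (11 - 1*(-8))*(11**2 + 5) = (11 + 8)*(121 + 5) = 19*126 = 2394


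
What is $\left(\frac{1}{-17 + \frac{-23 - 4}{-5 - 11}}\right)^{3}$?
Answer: $- \frac{4096}{14706125} \approx -0.00027852$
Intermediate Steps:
$\left(\frac{1}{-17 + \frac{-23 - 4}{-5 - 11}}\right)^{3} = \left(\frac{1}{-17 - \frac{27}{-16}}\right)^{3} = \left(\frac{1}{-17 - - \frac{27}{16}}\right)^{3} = \left(\frac{1}{-17 + \frac{27}{16}}\right)^{3} = \left(\frac{1}{- \frac{245}{16}}\right)^{3} = \left(- \frac{16}{245}\right)^{3} = - \frac{4096}{14706125}$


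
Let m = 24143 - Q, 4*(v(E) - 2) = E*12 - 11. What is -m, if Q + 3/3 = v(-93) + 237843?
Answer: 853677/4 ≈ 2.1342e+5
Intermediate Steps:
v(E) = -¾ + 3*E (v(E) = 2 + (E*12 - 11)/4 = 2 + (12*E - 11)/4 = 2 + (-11 + 12*E)/4 = 2 + (-11/4 + 3*E) = -¾ + 3*E)
Q = 950249/4 (Q = -1 + ((-¾ + 3*(-93)) + 237843) = -1 + ((-¾ - 279) + 237843) = -1 + (-1119/4 + 237843) = -1 + 950253/4 = 950249/4 ≈ 2.3756e+5)
m = -853677/4 (m = 24143 - 1*950249/4 = 24143 - 950249/4 = -853677/4 ≈ -2.1342e+5)
-m = -1*(-853677/4) = 853677/4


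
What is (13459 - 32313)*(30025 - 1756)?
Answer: -532983726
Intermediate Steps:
(13459 - 32313)*(30025 - 1756) = -18854*28269 = -532983726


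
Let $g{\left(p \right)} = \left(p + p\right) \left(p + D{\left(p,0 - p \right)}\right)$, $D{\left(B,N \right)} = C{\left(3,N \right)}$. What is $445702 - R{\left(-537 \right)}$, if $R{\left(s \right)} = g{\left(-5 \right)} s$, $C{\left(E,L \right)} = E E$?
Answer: $424222$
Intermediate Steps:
$C{\left(E,L \right)} = E^{2}$
$D{\left(B,N \right)} = 9$ ($D{\left(B,N \right)} = 3^{2} = 9$)
$g{\left(p \right)} = 2 p \left(9 + p\right)$ ($g{\left(p \right)} = \left(p + p\right) \left(p + 9\right) = 2 p \left(9 + p\right)$)
$R{\left(s \right)} = - 40 s$ ($R{\left(s \right)} = 2 \left(-5\right) \left(9 - 5\right) s = 2 \left(-5\right) 4 s = - 40 s$)
$445702 - R{\left(-537 \right)} = 445702 - \left(-40\right) \left(-537\right) = 445702 - 21480 = 424222$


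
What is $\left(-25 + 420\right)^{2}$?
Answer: $156025$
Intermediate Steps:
$\left(-25 + 420\right)^{2} = 395^{2} = 156025$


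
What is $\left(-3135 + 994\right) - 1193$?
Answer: $-3334$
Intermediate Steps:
$\left(-3135 + 994\right) - 1193 = -2141 - 1193 = -3334$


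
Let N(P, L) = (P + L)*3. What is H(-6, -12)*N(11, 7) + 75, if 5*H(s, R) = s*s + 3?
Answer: 2481/5 ≈ 496.20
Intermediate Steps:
H(s, R) = 3/5 + s**2/5 (H(s, R) = (s*s + 3)/5 = (s**2 + 3)/5 = (3 + s**2)/5 = 3/5 + s**2/5)
N(P, L) = 3*L + 3*P (N(P, L) = (L + P)*3 = 3*L + 3*P)
H(-6, -12)*N(11, 7) + 75 = (3/5 + (1/5)*(-6)**2)*(3*7 + 3*11) + 75 = (3/5 + (1/5)*36)*(21 + 33) + 75 = (3/5 + 36/5)*54 + 75 = (39/5)*54 + 75 = 2106/5 + 75 = 2481/5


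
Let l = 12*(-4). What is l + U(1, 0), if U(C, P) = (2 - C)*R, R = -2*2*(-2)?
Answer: -40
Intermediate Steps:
l = -48
R = 8 (R = -4*(-2) = 8)
U(C, P) = 16 - 8*C (U(C, P) = (2 - C)*8 = 16 - 8*C)
l + U(1, 0) = -48 + (16 - 8*1) = -48 + (16 - 8) = -48 + 8 = -40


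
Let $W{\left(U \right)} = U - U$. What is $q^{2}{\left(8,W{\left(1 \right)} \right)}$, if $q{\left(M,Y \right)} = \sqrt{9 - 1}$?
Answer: $8$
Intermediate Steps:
$W{\left(U \right)} = 0$
$q{\left(M,Y \right)} = 2 \sqrt{2}$ ($q{\left(M,Y \right)} = \sqrt{8} = 2 \sqrt{2}$)
$q^{2}{\left(8,W{\left(1 \right)} \right)} = \left(2 \sqrt{2}\right)^{2} = 8$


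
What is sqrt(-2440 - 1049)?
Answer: I*sqrt(3489) ≈ 59.068*I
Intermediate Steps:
sqrt(-2440 - 1049) = sqrt(-3489) = I*sqrt(3489)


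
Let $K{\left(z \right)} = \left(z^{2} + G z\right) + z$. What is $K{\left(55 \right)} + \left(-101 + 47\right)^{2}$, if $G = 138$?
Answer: $13586$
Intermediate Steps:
$K{\left(z \right)} = z^{2} + 139 z$ ($K{\left(z \right)} = \left(z^{2} + 138 z\right) + z = z^{2} + 139 z$)
$K{\left(55 \right)} + \left(-101 + 47\right)^{2} = 55 \left(139 + 55\right) + \left(-101 + 47\right)^{2} = 55 \cdot 194 + \left(-54\right)^{2} = 10670 + 2916 = 13586$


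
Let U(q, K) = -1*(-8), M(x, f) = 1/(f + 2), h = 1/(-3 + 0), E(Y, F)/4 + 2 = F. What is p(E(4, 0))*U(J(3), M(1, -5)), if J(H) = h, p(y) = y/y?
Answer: 8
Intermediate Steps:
E(Y, F) = -8 + 4*F
p(y) = 1
h = -⅓ (h = 1/(-3) = -⅓ ≈ -0.33333)
M(x, f) = 1/(2 + f)
J(H) = -⅓
U(q, K) = 8
p(E(4, 0))*U(J(3), M(1, -5)) = 1*8 = 8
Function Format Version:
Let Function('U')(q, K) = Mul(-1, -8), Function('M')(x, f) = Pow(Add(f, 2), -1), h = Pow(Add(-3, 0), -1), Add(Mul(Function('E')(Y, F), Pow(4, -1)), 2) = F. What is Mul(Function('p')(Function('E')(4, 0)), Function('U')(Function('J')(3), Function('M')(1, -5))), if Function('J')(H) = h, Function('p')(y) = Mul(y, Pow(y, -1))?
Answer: 8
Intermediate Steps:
Function('E')(Y, F) = Add(-8, Mul(4, F))
Function('p')(y) = 1
h = Rational(-1, 3) (h = Pow(-3, -1) = Rational(-1, 3) ≈ -0.33333)
Function('M')(x, f) = Pow(Add(2, f), -1)
Function('J')(H) = Rational(-1, 3)
Function('U')(q, K) = 8
Mul(Function('p')(Function('E')(4, 0)), Function('U')(Function('J')(3), Function('M')(1, -5))) = Mul(1, 8) = 8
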